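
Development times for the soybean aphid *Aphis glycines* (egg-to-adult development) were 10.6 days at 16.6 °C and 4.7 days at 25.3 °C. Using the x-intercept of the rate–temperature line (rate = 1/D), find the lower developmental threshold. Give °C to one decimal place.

Equal thermal constants: D₁(T₁ − T_b) = D₂(T₂ − T_b).
10.6·(16.6 − T_b) = 4.7·(25.3 − T_b)
T_b = (10.6·16.6 − 4.7·25.3) / (10.6 − 4.7) = 57.05 / 5.9 = 9.669 °C ≈ 9.7 °C.

9.7 °C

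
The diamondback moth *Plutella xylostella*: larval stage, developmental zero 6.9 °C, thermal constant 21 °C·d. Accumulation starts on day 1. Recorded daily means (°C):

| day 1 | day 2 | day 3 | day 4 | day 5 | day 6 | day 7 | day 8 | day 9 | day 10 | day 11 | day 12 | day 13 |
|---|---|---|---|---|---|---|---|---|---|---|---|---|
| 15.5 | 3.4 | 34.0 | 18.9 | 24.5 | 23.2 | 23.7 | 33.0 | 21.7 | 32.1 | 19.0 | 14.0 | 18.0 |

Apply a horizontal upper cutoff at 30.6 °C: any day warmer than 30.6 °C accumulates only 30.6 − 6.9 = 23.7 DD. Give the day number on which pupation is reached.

day 3

Daily DD above 6.9 °C (capped at 23.7): 8.6, 0.0, 23.7, 12.0, 17.6, 16.3, 16.8, 23.7, 14.8, 23.7, 12.1, 7.1, 11.1.
Cumulative: 8.6, 8.6, 32.3, 44.3, 61.9, 78.2, 95.0, 118.7, 133.5, 157.2, 169.3, 176.4, 187.5.
The total first reaches 21 DD on day 3.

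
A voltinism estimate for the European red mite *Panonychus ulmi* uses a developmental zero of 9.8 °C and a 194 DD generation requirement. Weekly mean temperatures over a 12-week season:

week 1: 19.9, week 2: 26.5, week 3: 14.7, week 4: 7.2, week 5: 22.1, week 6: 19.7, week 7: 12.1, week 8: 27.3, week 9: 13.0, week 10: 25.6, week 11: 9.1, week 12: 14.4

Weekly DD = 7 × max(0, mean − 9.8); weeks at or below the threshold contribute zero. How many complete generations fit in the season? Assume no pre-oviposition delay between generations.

3 generations

Weekly DD (7 × max(0, T̄ − 9.8)): 70.7, 116.9, 34.3, 0.0, 86.1, 69.3, 16.1, 122.5, 22.4, 110.6, 0.0, 32.2.
Season total = 681.1 DD.
Complete generations = ⌊681.1 / 194⌋ = 3.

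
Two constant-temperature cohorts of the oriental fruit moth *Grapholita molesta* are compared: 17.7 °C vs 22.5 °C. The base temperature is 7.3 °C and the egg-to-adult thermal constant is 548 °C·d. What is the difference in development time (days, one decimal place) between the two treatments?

16.6 days

At 17.7 °C: 548 / (17.7 − 7.3) = 548 / 10.4 = 52.692 d.
At 22.5 °C: 548 / (22.5 − 7.3) = 548 / 15.2 = 36.053 d.
Difference = |52.692 − 36.053| = 16.640 ≈ 16.6 days.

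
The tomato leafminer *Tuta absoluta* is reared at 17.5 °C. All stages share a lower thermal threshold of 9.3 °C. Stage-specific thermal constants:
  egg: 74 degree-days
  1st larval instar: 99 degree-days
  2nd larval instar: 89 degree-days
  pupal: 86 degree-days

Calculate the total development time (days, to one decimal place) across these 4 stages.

42.4 days

Daily accumulation at 17.5 °C = 17.5 − 9.3 = 8.2 DD/day.
Total K = 74 + 99 + 89 + 86 = 348 DD.
Total duration = 348 / 8.2 = 42.439 ≈ 42.4 days.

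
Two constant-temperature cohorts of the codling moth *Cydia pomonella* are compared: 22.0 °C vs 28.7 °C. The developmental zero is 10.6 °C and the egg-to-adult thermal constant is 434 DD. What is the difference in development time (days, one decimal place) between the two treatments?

14.1 days

At 22.0 °C: 434 / (22.0 − 10.6) = 434 / 11.4 = 38.070 d.
At 28.7 °C: 434 / (28.7 − 10.6) = 434 / 18.1 = 23.978 d.
Difference = |38.070 − 23.978| = 14.092 ≈ 14.1 days.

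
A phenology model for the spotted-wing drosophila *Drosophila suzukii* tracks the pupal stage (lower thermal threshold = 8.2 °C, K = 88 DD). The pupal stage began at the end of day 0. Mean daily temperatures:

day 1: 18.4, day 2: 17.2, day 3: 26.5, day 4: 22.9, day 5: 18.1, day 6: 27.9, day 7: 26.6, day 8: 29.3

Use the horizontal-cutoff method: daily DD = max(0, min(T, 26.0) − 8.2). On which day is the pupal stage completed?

day 7

Daily DD above 8.2 °C (capped at 17.8): 10.2, 9.0, 17.8, 14.7, 9.9, 17.8, 17.8, 17.8.
Cumulative: 10.2, 19.2, 37.0, 51.7, 61.6, 79.4, 97.2, 115.0.
The total first reaches 88 DD on day 7.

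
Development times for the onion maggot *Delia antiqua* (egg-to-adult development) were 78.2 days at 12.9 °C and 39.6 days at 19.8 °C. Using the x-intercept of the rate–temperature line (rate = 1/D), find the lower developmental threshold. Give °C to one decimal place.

Under the model K = D·(T − T_b), so D₁·(T₁ − T_b) = D₂·(T₂ − T_b).
78.2·(12.9 − T_b) = 39.6·(19.8 − T_b)
T_b = (78.2·12.9 − 39.6·19.8) / (78.2 − 39.6) = 224.70 / 38.6 = 5.821 °C ≈ 5.8 °C.

5.8 °C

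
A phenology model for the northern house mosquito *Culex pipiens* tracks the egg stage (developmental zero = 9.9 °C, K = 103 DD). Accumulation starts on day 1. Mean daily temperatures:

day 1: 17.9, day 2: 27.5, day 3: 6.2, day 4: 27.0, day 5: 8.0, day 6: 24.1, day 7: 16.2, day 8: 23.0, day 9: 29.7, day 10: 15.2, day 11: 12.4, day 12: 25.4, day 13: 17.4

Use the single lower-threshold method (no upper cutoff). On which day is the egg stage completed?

Daily DD above 9.9 °C: 8.0, 17.6, 0.0, 17.1, 0.0, 14.2, 6.3, 13.1, 19.8, 5.3, 2.5, 15.5, 7.5.
Cumulative: 8.0, 25.6, 25.6, 42.7, 42.7, 56.9, 63.2, 76.3, 96.1, 101.4, 103.9, 119.4, 126.9.
The total first reaches 103 DD on day 11.

day 11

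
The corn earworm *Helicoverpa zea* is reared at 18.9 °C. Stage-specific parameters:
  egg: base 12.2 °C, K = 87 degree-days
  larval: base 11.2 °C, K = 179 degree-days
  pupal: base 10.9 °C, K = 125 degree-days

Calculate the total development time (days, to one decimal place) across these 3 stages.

egg: 87 / (18.9 − 12.2) = 87 / 6.7 = 12.985 d.
larval: 179 / (18.9 − 11.2) = 179 / 7.7 = 23.247 d.
pupal: 125 / (18.9 − 10.9) = 125 / 8.0 = 15.625 d.
Sum = 51.857 ≈ 51.9 days.

51.9 days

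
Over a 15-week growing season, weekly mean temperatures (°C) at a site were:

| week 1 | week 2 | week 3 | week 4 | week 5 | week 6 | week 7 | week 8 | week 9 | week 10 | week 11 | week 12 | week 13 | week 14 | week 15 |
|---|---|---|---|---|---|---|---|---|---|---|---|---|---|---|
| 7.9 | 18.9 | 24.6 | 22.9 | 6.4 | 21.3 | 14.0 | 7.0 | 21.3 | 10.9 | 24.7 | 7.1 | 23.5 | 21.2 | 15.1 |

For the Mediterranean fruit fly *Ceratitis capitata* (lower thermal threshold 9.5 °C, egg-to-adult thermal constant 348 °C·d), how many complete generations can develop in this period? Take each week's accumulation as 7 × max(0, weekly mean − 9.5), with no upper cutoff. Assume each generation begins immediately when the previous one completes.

2 generations

Weekly DD (7 × max(0, T̄ − 9.5)): 0.0, 65.8, 105.7, 93.8, 0.0, 82.6, 31.5, 0.0, 82.6, 9.8, 106.4, 0.0, 98.0, 81.9, 39.2.
Season total = 797.3 DD.
Complete generations = ⌊797.3 / 348⌋ = 2.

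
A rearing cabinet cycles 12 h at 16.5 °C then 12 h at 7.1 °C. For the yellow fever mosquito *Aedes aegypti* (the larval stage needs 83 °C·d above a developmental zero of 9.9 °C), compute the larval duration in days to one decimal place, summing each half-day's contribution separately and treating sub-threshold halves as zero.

Day half: max(0, 16.5 − 9.9) × 0.5 = 6.6 × 0.5 = 3.30 DD.
Night half: max(0, 7.1 − 9.9) × 0.5 = 0.0 × 0.5 = 0.00 DD.
Per 24 h: 3.30 DD/day.
Duration = 83 / 3.30 = 25.152 ≈ 25.2 days.

25.2 days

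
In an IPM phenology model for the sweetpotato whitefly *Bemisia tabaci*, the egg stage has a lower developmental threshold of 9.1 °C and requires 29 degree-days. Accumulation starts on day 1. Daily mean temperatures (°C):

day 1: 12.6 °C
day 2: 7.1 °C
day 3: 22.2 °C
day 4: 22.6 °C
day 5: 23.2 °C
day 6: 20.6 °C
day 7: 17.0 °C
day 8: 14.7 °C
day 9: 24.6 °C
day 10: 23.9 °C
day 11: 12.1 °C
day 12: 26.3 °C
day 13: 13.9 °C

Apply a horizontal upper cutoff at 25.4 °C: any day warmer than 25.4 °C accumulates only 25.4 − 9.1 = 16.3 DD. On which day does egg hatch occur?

Daily DD above 9.1 °C (capped at 16.3): 3.5, 0.0, 13.1, 13.5, 14.1, 11.5, 7.9, 5.6, 15.5, 14.8, 3.0, 16.3, 4.8.
Cumulative: 3.5, 3.5, 16.6, 30.1, 44.2, 55.7, 63.6, 69.2, 84.7, 99.5, 102.5, 118.8, 123.6.
The total first reaches 29 DD on day 4.

day 4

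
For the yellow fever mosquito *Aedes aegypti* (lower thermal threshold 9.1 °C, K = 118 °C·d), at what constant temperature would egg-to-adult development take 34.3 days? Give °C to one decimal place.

12.5 °C

Required daily accumulation = 118 / 34.3 = 3.440 DD/day.
T = T_base + 3.440 = 9.1 + 3.440 = 12.540 ≈ 12.5 °C.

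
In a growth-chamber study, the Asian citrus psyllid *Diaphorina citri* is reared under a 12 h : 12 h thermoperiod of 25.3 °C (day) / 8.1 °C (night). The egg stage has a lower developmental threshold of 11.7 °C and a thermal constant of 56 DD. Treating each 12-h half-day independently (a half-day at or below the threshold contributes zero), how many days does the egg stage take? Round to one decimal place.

Day half: max(0, 25.3 − 11.7) × 0.5 = 13.6 × 0.5 = 6.80 DD.
Night half: max(0, 8.1 − 11.7) × 0.5 = 0.0 × 0.5 = 0.00 DD.
Per 24 h: 6.80 DD/day.
Duration = 56 / 6.80 = 8.235 ≈ 8.2 days.

8.2 days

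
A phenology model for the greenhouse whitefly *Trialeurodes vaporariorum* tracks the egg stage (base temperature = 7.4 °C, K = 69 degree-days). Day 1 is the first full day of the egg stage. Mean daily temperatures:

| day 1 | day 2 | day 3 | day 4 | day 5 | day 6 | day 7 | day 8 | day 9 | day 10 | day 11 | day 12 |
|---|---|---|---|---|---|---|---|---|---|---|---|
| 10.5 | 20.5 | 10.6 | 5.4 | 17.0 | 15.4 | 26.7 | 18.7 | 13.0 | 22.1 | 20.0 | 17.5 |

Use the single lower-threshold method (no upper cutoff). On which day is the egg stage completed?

Daily DD above 7.4 °C: 3.1, 13.1, 3.2, 0.0, 9.6, 8.0, 19.3, 11.3, 5.6, 14.7, 12.6, 10.1.
Cumulative: 3.1, 16.2, 19.4, 19.4, 29.0, 37.0, 56.3, 67.6, 73.2, 87.9, 100.5, 110.6.
The total first reaches 69 DD on day 9.

day 9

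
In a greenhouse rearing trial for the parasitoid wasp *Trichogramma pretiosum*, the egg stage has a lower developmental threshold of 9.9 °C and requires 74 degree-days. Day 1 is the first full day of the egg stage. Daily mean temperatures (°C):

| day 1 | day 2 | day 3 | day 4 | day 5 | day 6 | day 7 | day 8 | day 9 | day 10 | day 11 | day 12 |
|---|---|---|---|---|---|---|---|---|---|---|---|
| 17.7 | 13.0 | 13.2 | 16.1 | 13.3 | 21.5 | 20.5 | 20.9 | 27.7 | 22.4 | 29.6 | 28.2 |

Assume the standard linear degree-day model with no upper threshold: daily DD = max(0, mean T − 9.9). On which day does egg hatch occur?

day 9

Daily DD above 9.9 °C: 7.8, 3.1, 3.3, 6.2, 3.4, 11.6, 10.6, 11.0, 17.8, 12.5, 19.7, 18.3.
Cumulative: 7.8, 10.9, 14.2, 20.4, 23.8, 35.4, 46.0, 57.0, 74.8, 87.3, 107.0, 125.3.
The total first reaches 74 DD on day 9.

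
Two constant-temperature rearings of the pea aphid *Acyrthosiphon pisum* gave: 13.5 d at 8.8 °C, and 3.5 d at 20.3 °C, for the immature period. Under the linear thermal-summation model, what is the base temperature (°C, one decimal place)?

4.8 °C

Under the model K = D·(T − T_b), so D₁·(T₁ − T_b) = D₂·(T₂ − T_b).
13.5·(8.8 − T_b) = 3.5·(20.3 − T_b)
T_b = (13.5·8.8 − 3.5·20.3) / (13.5 − 3.5) = 47.75 / 10.0 = 4.775 °C ≈ 4.8 °C.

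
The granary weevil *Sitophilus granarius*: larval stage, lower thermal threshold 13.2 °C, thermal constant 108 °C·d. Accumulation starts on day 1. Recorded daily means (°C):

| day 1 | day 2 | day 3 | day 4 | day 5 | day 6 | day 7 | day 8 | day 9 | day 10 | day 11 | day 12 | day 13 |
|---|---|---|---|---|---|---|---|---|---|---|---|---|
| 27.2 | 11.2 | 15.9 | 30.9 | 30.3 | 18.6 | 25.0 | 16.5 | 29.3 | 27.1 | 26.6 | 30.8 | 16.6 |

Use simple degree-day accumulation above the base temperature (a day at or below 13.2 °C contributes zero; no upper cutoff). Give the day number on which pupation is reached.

day 11

Daily DD above 13.2 °C: 14.0, 0.0, 2.7, 17.7, 17.1, 5.4, 11.8, 3.3, 16.1, 13.9, 13.4, 17.6, 3.4.
Cumulative: 14.0, 14.0, 16.7, 34.4, 51.5, 56.9, 68.7, 72.0, 88.1, 102.0, 115.4, 133.0, 136.4.
The total first reaches 108 DD on day 11.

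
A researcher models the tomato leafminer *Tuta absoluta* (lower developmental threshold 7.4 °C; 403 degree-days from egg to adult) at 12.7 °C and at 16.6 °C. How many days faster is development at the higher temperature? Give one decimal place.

32.2 days

At 12.7 °C: 403 / (12.7 − 7.4) = 403 / 5.3 = 76.038 d.
At 16.6 °C: 403 / (16.6 − 7.4) = 403 / 9.2 = 43.804 d.
Difference = |76.038 − 43.804| = 32.233 ≈ 32.2 days.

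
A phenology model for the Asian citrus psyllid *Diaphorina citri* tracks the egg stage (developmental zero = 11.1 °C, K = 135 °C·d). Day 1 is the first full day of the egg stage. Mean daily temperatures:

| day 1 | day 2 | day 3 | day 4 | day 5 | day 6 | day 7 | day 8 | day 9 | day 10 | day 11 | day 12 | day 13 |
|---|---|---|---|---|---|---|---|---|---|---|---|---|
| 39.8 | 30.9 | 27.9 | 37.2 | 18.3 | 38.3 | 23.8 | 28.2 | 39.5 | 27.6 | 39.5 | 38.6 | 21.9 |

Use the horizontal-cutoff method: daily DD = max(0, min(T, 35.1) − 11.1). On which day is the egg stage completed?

day 8

Daily DD above 11.1 °C (capped at 24.0): 24.0, 19.8, 16.8, 24.0, 7.2, 24.0, 12.7, 17.1, 24.0, 16.5, 24.0, 24.0, 10.8.
Cumulative: 24.0, 43.8, 60.6, 84.6, 91.8, 115.8, 128.5, 145.6, 169.6, 186.1, 210.1, 234.1, 244.9.
The total first reaches 135 DD on day 8.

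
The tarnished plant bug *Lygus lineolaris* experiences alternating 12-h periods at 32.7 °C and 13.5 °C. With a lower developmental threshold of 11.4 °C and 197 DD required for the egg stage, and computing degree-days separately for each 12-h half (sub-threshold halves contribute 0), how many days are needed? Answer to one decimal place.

16.8 days

Day half: max(0, 32.7 − 11.4) × 0.5 = 21.3 × 0.5 = 10.65 DD.
Night half: max(0, 13.5 − 11.4) × 0.5 = 2.1 × 0.5 = 1.05 DD.
Per 24 h: 11.70 DD/day.
Duration = 197 / 11.70 = 16.838 ≈ 16.8 days.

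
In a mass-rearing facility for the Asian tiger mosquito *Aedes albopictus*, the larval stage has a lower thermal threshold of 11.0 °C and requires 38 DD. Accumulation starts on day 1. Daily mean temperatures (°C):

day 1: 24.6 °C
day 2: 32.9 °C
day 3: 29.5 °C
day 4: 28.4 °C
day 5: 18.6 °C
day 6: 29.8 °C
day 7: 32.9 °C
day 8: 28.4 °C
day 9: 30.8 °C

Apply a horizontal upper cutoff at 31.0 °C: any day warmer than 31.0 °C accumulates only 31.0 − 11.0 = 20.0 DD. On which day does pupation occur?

Daily DD above 11.0 °C (capped at 20.0): 13.6, 20.0, 18.5, 17.4, 7.6, 18.8, 20.0, 17.4, 19.8.
Cumulative: 13.6, 33.6, 52.1, 69.5, 77.1, 95.9, 115.9, 133.3, 153.1.
The total first reaches 38 DD on day 3.

day 3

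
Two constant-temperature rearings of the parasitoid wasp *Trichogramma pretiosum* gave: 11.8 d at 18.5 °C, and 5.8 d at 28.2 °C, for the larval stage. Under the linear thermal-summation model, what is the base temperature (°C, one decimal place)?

9.1 °C

Linear rate model ⇒ the product D·(T − T_b) is constant across temperatures.
11.8·(18.5 − T_b) = 5.8·(28.2 − T_b)
T_b = (11.8·18.5 − 5.8·28.2) / (11.8 − 5.8) = 54.74 / 6.0 = 9.123 °C ≈ 9.1 °C.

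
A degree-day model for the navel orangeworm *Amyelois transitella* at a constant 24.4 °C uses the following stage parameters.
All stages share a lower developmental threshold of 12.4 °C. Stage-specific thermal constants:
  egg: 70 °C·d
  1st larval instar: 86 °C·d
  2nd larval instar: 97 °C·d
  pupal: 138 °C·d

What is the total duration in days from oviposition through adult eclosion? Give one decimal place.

32.6 days

Daily accumulation at 24.4 °C = 24.4 − 12.4 = 12.0 DD/day.
Total K = 70 + 86 + 97 + 138 = 391 DD.
Total duration = 391 / 12.0 = 32.583 ≈ 32.6 days.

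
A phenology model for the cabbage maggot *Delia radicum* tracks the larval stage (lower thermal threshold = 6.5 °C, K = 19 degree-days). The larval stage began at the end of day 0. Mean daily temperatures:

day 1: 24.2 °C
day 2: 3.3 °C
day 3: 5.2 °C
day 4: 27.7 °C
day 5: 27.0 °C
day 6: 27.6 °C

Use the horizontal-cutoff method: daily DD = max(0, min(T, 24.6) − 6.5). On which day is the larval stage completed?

Daily DD above 6.5 °C (capped at 18.1): 17.7, 0.0, 0.0, 18.1, 18.1, 18.1.
Cumulative: 17.7, 17.7, 17.7, 35.8, 53.9, 72.0.
The total first reaches 19 DD on day 4.

day 4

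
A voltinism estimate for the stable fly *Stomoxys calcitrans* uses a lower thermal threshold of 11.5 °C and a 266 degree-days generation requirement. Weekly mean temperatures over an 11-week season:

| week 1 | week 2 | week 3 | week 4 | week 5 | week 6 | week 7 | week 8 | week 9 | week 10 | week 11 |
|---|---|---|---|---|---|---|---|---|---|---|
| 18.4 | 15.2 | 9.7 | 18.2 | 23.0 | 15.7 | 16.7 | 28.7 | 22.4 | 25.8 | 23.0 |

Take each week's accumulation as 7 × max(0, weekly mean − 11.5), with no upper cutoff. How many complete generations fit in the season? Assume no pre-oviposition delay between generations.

Weekly DD (7 × max(0, T̄ − 11.5)): 48.3, 25.9, 0.0, 46.9, 80.5, 29.4, 36.4, 120.4, 76.3, 100.1, 80.5.
Season total = 644.7 DD.
Complete generations = ⌊644.7 / 266⌋ = 2.

2 generations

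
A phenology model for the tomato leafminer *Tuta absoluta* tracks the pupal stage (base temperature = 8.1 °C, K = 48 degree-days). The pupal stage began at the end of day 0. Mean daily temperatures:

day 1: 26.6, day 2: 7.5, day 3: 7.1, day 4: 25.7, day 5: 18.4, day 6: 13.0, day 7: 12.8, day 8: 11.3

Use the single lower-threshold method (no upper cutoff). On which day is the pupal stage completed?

Daily DD above 8.1 °C: 18.5, 0.0, 0.0, 17.6, 10.3, 4.9, 4.7, 3.2.
Cumulative: 18.5, 18.5, 18.5, 36.1, 46.4, 51.3, 56.0, 59.2.
The total first reaches 48 DD on day 6.

day 6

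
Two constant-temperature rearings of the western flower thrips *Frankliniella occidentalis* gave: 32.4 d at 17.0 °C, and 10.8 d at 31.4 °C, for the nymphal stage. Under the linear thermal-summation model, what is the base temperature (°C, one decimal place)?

Equal thermal constants: D₁(T₁ − T_b) = D₂(T₂ − T_b).
32.4·(17.0 − T_b) = 10.8·(31.4 − T_b)
T_b = (32.4·17.0 − 10.8·31.4) / (32.4 − 10.8) = 211.68 / 21.6 = 9.800 °C ≈ 9.8 °C.

9.8 °C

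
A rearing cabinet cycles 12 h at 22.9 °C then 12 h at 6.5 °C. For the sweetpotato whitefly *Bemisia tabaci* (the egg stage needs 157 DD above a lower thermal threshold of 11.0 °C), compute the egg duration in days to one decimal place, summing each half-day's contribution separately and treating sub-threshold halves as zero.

Day half: max(0, 22.9 − 11.0) × 0.5 = 11.9 × 0.5 = 5.95 DD.
Night half: max(0, 6.5 − 11.0) × 0.5 = 0.0 × 0.5 = 0.00 DD.
Per 24 h: 5.95 DD/day.
Duration = 157 / 5.95 = 26.387 ≈ 26.4 days.

26.4 days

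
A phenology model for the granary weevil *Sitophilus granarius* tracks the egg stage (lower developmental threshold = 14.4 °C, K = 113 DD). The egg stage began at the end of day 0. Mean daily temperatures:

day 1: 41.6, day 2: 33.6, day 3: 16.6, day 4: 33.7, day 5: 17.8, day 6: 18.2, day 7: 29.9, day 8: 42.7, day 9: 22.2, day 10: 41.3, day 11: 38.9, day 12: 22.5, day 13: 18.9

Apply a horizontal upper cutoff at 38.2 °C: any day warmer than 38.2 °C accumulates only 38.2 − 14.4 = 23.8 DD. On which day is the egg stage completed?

Daily DD above 14.4 °C (capped at 23.8): 23.8, 19.2, 2.2, 19.3, 3.4, 3.8, 15.5, 23.8, 7.8, 23.8, 23.8, 8.1, 4.5.
Cumulative: 23.8, 43.0, 45.2, 64.5, 67.9, 71.7, 87.2, 111.0, 118.8, 142.6, 166.4, 174.5, 179.0.
The total first reaches 113 DD on day 9.

day 9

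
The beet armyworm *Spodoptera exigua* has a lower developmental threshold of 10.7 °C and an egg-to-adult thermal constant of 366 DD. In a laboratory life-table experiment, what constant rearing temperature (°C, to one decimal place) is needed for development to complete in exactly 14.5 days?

Required daily accumulation = 366 / 14.5 = 25.241 DD/day.
T = T_base + 25.241 = 10.7 + 25.241 = 35.941 ≈ 35.9 °C.

35.9 °C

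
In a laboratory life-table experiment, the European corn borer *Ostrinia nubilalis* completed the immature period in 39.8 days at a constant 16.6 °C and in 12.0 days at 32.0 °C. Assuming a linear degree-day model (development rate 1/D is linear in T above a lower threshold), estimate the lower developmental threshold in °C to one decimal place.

10.0 °C

Linear rate model ⇒ the product D·(T − T_b) is constant across temperatures.
39.8·(16.6 − T_b) = 12.0·(32.0 − T_b)
T_b = (39.8·16.6 − 12.0·32.0) / (39.8 − 12.0) = 276.68 / 27.8 = 9.953 °C ≈ 10.0 °C.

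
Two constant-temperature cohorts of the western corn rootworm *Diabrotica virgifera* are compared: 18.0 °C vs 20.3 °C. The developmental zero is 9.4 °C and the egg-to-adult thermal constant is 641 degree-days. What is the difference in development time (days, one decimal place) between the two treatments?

At 18.0 °C: 641 / (18.0 − 9.4) = 641 / 8.6 = 74.535 d.
At 20.3 °C: 641 / (20.3 − 9.4) = 641 / 10.9 = 58.807 d.
Difference = |74.535 − 58.807| = 15.728 ≈ 15.7 days.

15.7 days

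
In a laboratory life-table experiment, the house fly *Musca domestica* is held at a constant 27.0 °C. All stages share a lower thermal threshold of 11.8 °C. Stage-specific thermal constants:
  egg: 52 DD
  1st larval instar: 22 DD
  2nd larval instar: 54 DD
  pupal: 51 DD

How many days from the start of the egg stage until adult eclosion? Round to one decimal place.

11.8 days

Daily accumulation at 27.0 °C = 27.0 − 11.8 = 15.2 DD/day.
Total K = 52 + 22 + 54 + 51 = 179 DD.
Total duration = 179 / 15.2 = 11.776 ≈ 11.8 days.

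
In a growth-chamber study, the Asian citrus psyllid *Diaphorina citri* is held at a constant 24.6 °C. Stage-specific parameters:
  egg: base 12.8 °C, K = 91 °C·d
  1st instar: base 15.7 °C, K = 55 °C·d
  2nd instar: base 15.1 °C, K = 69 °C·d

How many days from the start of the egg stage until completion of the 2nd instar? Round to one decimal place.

21.2 days

egg: 91 / (24.6 − 12.8) = 91 / 11.8 = 7.712 d.
1st instar: 55 / (24.6 − 15.7) = 55 / 8.9 = 6.180 d.
2nd instar: 69 / (24.6 − 15.1) = 69 / 9.5 = 7.263 d.
Sum = 21.155 ≈ 21.2 days.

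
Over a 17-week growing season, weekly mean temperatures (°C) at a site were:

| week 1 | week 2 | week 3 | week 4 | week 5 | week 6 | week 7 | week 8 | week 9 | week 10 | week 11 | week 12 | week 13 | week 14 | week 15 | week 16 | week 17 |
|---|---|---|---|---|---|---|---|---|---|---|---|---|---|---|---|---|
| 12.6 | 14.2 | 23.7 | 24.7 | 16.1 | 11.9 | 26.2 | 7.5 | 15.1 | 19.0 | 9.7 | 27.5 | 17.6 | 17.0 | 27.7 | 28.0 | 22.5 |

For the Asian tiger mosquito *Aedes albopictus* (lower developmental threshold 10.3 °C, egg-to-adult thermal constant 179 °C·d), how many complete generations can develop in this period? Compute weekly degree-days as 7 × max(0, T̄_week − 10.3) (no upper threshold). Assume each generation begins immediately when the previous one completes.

Weekly DD (7 × max(0, T̄ − 10.3)): 16.1, 27.3, 93.8, 100.8, 40.6, 11.2, 111.3, 0.0, 33.6, 60.9, 0.0, 120.4, 51.1, 46.9, 121.8, 123.9, 85.4.
Season total = 1045.1 DD.
Complete generations = ⌊1045.1 / 179⌋ = 5.

5 generations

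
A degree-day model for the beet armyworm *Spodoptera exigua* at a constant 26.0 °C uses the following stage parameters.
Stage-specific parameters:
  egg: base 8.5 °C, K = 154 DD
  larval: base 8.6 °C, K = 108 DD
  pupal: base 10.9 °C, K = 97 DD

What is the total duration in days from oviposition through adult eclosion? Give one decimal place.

21.4 days

egg: 154 / (26.0 − 8.5) = 154 / 17.5 = 8.800 d.
larval: 108 / (26.0 − 8.6) = 108 / 17.4 = 6.207 d.
pupal: 97 / (26.0 − 10.9) = 97 / 15.1 = 6.424 d.
Sum = 21.431 ≈ 21.4 days.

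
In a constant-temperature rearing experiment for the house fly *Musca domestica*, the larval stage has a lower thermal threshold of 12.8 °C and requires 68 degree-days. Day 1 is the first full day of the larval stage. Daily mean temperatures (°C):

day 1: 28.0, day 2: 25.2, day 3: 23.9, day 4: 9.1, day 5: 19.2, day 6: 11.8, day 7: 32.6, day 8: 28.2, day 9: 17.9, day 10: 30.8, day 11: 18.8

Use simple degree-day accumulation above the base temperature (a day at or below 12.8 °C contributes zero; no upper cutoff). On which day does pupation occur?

Daily DD above 12.8 °C: 15.2, 12.4, 11.1, 0.0, 6.4, 0.0, 19.8, 15.4, 5.1, 18.0, 6.0.
Cumulative: 15.2, 27.6, 38.7, 38.7, 45.1, 45.1, 64.9, 80.3, 85.4, 103.4, 109.4.
The total first reaches 68 DD on day 8.

day 8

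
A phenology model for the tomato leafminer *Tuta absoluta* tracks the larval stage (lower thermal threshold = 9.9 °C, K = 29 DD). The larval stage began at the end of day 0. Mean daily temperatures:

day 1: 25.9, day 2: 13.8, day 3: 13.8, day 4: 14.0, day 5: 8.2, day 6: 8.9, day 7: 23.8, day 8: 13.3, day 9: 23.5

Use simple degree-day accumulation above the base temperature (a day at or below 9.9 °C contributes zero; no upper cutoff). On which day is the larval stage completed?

day 7

Daily DD above 9.9 °C: 16.0, 3.9, 3.9, 4.1, 0.0, 0.0, 13.9, 3.4, 13.6.
Cumulative: 16.0, 19.9, 23.8, 27.9, 27.9, 27.9, 41.8, 45.2, 58.8.
The total first reaches 29 DD on day 7.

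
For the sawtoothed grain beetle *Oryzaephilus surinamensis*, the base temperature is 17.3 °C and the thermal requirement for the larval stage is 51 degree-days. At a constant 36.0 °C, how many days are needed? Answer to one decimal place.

2.7 days

Daily accumulation = 36.0 − 17.3 = 18.7 DD/day.
Duration = 51 / 18.7 = 2.727 ≈ 2.7 days.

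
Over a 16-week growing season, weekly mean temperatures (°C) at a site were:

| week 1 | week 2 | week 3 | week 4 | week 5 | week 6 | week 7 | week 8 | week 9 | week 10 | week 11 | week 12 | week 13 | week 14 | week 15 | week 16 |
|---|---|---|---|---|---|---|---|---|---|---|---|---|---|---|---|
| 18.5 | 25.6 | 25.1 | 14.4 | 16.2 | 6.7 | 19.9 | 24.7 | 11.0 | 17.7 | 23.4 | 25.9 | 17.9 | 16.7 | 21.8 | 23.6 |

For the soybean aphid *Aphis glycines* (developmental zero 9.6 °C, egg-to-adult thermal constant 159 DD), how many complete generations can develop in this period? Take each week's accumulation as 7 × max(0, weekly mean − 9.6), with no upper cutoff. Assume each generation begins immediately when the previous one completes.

Weekly DD (7 × max(0, T̄ − 9.6)): 62.3, 112.0, 108.5, 33.6, 46.2, 0.0, 72.1, 105.7, 9.8, 56.7, 96.6, 114.1, 58.1, 49.7, 85.4, 98.0.
Season total = 1108.8 DD.
Complete generations = ⌊1108.8 / 159⌋ = 6.

6 generations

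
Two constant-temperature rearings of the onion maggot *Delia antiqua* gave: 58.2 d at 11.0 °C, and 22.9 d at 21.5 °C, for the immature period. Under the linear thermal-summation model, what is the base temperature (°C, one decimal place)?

4.2 °C

Equal thermal constants: D₁(T₁ − T_b) = D₂(T₂ − T_b).
58.2·(11.0 − T_b) = 22.9·(21.5 − T_b)
T_b = (58.2·11.0 − 22.9·21.5) / (58.2 − 22.9) = 147.85 / 35.3 = 4.188 °C ≈ 4.2 °C.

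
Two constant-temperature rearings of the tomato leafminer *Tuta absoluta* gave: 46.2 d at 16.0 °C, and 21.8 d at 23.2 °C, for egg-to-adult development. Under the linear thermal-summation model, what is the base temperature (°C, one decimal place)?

9.6 °C

Equal thermal constants: D₁(T₁ − T_b) = D₂(T₂ − T_b).
46.2·(16.0 − T_b) = 21.8·(23.2 − T_b)
T_b = (46.2·16.0 − 21.8·23.2) / (46.2 − 21.8) = 233.44 / 24.4 = 9.567 °C ≈ 9.6 °C.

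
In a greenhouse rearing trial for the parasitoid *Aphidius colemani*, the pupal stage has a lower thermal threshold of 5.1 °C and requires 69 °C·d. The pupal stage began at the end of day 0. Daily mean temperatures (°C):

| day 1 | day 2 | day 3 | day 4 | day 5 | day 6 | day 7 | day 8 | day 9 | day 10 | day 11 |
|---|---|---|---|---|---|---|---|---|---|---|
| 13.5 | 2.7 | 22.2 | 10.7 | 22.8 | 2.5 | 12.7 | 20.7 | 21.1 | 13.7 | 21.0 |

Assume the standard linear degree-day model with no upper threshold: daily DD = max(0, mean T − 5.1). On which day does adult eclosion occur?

Daily DD above 5.1 °C: 8.4, 0.0, 17.1, 5.6, 17.7, 0.0, 7.6, 15.6, 16.0, 8.6, 15.9.
Cumulative: 8.4, 8.4, 25.5, 31.1, 48.8, 48.8, 56.4, 72.0, 88.0, 96.6, 112.5.
The total first reaches 69 DD on day 8.

day 8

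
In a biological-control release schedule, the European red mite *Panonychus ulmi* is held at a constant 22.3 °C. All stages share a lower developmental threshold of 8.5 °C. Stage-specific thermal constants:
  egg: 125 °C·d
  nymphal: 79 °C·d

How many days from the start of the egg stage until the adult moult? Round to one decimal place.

14.8 days

Daily accumulation at 22.3 °C = 22.3 − 8.5 = 13.8 DD/day.
Total K = 125 + 79 = 204 DD.
Total duration = 204 / 13.8 = 14.783 ≈ 14.8 days.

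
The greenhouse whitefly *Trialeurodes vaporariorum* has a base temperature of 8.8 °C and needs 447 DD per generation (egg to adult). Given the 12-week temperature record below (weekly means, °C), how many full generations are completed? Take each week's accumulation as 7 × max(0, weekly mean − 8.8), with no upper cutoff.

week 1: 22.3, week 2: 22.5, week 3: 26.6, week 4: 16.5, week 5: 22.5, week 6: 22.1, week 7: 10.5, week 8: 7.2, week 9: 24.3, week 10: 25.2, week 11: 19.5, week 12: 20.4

Weekly DD (7 × max(0, T̄ − 8.8)): 94.5, 95.9, 124.6, 53.9, 95.9, 93.1, 11.9, 0.0, 108.5, 114.8, 74.9, 81.2.
Season total = 949.2 DD.
Complete generations = ⌊949.2 / 447⌋ = 2.

2 generations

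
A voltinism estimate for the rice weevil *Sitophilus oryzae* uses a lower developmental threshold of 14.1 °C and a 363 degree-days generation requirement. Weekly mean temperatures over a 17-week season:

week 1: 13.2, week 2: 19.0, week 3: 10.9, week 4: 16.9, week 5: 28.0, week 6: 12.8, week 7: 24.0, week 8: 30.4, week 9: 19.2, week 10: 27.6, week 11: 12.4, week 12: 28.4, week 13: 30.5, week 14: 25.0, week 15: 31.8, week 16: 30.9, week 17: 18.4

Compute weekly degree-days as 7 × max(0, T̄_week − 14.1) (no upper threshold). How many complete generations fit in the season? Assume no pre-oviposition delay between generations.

Weekly DD (7 × max(0, T̄ − 14.1)): 0.0, 34.3, 0.0, 19.6, 97.3, 0.0, 69.3, 114.1, 35.7, 94.5, 0.0, 100.1, 114.8, 76.3, 123.9, 117.6, 30.1.
Season total = 1027.6 DD.
Complete generations = ⌊1027.6 / 363⌋ = 2.

2 generations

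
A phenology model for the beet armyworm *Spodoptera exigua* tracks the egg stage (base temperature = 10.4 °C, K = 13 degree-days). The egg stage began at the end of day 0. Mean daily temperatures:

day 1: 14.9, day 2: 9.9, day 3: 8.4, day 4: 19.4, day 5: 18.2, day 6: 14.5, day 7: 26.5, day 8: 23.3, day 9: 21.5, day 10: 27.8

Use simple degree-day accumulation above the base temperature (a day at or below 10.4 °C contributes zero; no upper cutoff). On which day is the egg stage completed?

Daily DD above 10.4 °C: 4.5, 0.0, 0.0, 9.0, 7.8, 4.1, 16.1, 12.9, 11.1, 17.4.
Cumulative: 4.5, 4.5, 4.5, 13.5, 21.3, 25.4, 41.5, 54.4, 65.5, 82.9.
The total first reaches 13 DD on day 4.

day 4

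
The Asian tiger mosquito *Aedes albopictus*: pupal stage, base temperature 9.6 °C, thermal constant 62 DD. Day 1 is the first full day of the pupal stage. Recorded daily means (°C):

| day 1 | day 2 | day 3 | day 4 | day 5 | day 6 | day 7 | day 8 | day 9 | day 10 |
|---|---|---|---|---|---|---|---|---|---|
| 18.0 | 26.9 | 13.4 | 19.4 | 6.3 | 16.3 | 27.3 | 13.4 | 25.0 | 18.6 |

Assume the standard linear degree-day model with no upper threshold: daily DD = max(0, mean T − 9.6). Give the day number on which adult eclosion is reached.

Daily DD above 9.6 °C: 8.4, 17.3, 3.8, 9.8, 0.0, 6.7, 17.7, 3.8, 15.4, 9.0.
Cumulative: 8.4, 25.7, 29.5, 39.3, 39.3, 46.0, 63.7, 67.5, 82.9, 91.9.
The total first reaches 62 DD on day 7.

day 7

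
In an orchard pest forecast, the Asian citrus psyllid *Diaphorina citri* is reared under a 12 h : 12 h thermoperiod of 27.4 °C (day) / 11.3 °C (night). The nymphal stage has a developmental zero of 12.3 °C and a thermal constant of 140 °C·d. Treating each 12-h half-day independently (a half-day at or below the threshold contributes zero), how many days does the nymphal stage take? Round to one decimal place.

Day half: max(0, 27.4 − 12.3) × 0.5 = 15.1 × 0.5 = 7.55 DD.
Night half: max(0, 11.3 − 12.3) × 0.5 = 0.0 × 0.5 = 0.00 DD.
Per 24 h: 7.55 DD/day.
Duration = 140 / 7.55 = 18.543 ≈ 18.5 days.

18.5 days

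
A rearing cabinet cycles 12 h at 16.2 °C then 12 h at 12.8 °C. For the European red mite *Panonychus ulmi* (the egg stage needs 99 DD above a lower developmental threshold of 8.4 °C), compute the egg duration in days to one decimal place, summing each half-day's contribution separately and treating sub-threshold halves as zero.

16.2 days

Day half: max(0, 16.2 − 8.4) × 0.5 = 7.8 × 0.5 = 3.90 DD.
Night half: max(0, 12.8 − 8.4) × 0.5 = 4.4 × 0.5 = 2.20 DD.
Per 24 h: 6.10 DD/day.
Duration = 99 / 6.10 = 16.230 ≈ 16.2 days.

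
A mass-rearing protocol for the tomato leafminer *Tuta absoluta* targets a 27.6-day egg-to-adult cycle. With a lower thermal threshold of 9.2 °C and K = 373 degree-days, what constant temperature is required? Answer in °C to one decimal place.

22.7 °C

Required daily accumulation = 373 / 27.6 = 13.514 DD/day.
T = T_base + 13.514 = 9.2 + 13.514 = 22.714 ≈ 22.7 °C.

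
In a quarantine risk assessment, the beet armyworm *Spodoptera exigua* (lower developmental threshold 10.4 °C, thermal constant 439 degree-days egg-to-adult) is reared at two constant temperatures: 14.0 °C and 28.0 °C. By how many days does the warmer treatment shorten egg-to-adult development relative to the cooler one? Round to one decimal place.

At 14.0 °C: 439 / (14.0 − 10.4) = 439 / 3.6 = 121.944 d.
At 28.0 °C: 439 / (28.0 − 10.4) = 439 / 17.6 = 24.943 d.
Difference = |121.944 − 24.943| = 97.001 ≈ 97.0 days.

97.0 days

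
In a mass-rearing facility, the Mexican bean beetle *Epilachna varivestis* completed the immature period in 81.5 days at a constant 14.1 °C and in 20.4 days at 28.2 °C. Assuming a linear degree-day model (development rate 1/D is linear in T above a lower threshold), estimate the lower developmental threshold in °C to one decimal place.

Linear rate model ⇒ the product D·(T − T_b) is constant across temperatures.
81.5·(14.1 − T_b) = 20.4·(28.2 − T_b)
T_b = (81.5·14.1 − 20.4·28.2) / (81.5 − 20.4) = 573.87 / 61.1 = 9.392 °C ≈ 9.4 °C.

9.4 °C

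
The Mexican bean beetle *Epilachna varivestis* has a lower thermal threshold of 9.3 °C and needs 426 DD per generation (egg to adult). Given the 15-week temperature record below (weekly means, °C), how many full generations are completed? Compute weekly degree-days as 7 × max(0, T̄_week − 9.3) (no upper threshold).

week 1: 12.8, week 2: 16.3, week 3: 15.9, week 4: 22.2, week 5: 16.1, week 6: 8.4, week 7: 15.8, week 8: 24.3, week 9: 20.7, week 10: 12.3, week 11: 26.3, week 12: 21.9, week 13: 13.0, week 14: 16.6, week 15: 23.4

Weekly DD (7 × max(0, T̄ − 9.3)): 24.5, 49.0, 46.2, 90.3, 47.6, 0.0, 45.5, 105.0, 79.8, 21.0, 119.0, 88.2, 25.9, 51.1, 98.7.
Season total = 891.8 DD.
Complete generations = ⌊891.8 / 426⌋ = 2.

2 generations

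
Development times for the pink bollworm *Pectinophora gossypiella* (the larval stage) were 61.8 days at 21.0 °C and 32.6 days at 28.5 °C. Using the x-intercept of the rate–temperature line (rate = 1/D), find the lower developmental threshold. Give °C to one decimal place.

12.6 °C

Equal thermal constants: D₁(T₁ − T_b) = D₂(T₂ − T_b).
61.8·(21.0 − T_b) = 32.6·(28.5 − T_b)
T_b = (61.8·21.0 − 32.6·28.5) / (61.8 − 32.6) = 368.70 / 29.2 = 12.627 °C ≈ 12.6 °C.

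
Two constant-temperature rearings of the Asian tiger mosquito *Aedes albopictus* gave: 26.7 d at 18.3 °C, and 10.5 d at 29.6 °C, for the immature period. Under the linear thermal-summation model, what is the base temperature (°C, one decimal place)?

11.0 °C

Linear rate model ⇒ the product D·(T − T_b) is constant across temperatures.
26.7·(18.3 − T_b) = 10.5·(29.6 − T_b)
T_b = (26.7·18.3 − 10.5·29.6) / (26.7 − 10.5) = 177.81 / 16.2 = 10.976 °C ≈ 11.0 °C.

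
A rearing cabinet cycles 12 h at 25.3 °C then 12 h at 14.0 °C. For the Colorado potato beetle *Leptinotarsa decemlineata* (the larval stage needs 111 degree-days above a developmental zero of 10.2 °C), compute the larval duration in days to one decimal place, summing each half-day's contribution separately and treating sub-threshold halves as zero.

Day half: max(0, 25.3 − 10.2) × 0.5 = 15.1 × 0.5 = 7.55 DD.
Night half: max(0, 14.0 − 10.2) × 0.5 = 3.8 × 0.5 = 1.90 DD.
Per 24 h: 9.45 DD/day.
Duration = 111 / 9.45 = 11.746 ≈ 11.7 days.

11.7 days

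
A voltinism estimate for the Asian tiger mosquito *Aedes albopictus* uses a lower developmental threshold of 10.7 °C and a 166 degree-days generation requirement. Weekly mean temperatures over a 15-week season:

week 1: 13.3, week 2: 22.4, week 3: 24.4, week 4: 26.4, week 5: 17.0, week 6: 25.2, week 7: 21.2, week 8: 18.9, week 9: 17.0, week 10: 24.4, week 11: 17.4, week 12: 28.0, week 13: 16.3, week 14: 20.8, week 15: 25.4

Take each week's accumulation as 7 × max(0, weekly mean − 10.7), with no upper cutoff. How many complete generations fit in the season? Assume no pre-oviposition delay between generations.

6 generations

Weekly DD (7 × max(0, T̄ − 10.7)): 18.2, 81.9, 95.9, 109.9, 44.1, 101.5, 73.5, 57.4, 44.1, 95.9, 46.9, 121.1, 39.2, 70.7, 102.9.
Season total = 1103.2 DD.
Complete generations = ⌊1103.2 / 166⌋ = 6.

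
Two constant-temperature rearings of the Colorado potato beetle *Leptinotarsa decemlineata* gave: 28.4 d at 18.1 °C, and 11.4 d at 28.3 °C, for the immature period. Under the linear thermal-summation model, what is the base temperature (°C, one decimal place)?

11.3 °C

Equal thermal constants: D₁(T₁ − T_b) = D₂(T₂ − T_b).
28.4·(18.1 − T_b) = 11.4·(28.3 − T_b)
T_b = (28.4·18.1 − 11.4·28.3) / (28.4 − 11.4) = 191.42 / 17.0 = 11.260 °C ≈ 11.3 °C.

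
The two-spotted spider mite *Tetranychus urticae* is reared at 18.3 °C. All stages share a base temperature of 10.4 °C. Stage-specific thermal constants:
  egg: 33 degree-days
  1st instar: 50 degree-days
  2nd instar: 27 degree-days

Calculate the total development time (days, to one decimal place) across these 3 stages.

13.9 days

Daily accumulation at 18.3 °C = 18.3 − 10.4 = 7.9 DD/day.
Total K = 33 + 50 + 27 = 110 DD.
Total duration = 110 / 7.9 = 13.924 ≈ 13.9 days.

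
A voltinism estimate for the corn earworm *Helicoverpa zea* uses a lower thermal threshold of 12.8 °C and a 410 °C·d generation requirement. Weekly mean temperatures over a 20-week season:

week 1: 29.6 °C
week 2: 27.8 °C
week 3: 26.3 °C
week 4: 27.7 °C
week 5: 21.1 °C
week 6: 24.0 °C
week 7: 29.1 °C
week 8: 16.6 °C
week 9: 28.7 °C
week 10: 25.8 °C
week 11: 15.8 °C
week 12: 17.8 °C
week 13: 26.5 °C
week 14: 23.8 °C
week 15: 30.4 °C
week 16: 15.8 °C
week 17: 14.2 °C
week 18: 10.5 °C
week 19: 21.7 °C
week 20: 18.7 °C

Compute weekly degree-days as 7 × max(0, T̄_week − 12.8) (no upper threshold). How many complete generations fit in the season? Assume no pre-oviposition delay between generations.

3 generations

Weekly DD (7 × max(0, T̄ − 12.8)): 117.6, 105.0, 94.5, 104.3, 58.1, 78.4, 114.1, 26.6, 111.3, 91.0, 21.0, 35.0, 95.9, 77.0, 123.2, 21.0, 9.8, 0.0, 62.3, 41.3.
Season total = 1387.4 DD.
Complete generations = ⌊1387.4 / 410⌋ = 3.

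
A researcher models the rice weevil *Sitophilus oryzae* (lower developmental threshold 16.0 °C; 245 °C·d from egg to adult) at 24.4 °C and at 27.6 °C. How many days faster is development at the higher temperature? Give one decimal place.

At 24.4 °C: 245 / (24.4 − 16.0) = 245 / 8.4 = 29.167 d.
At 27.6 °C: 245 / (27.6 − 16.0) = 245 / 11.6 = 21.121 d.
Difference = |29.167 − 21.121| = 8.046 ≈ 8.0 days.

8.0 days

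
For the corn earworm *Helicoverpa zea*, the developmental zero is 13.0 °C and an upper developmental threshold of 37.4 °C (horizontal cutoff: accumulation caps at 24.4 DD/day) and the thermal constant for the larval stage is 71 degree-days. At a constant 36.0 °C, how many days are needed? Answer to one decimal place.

3.1 days

Daily accumulation = 36.0 − 13.0 = 23.0 DD/day.
Duration = 71 / 23.0 = 3.087 ≈ 3.1 days.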